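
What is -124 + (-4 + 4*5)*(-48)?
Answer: -892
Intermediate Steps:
-124 + (-4 + 4*5)*(-48) = -124 + (-4 + 20)*(-48) = -124 + 16*(-48) = -124 - 768 = -892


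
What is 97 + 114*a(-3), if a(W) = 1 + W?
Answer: -131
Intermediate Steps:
97 + 114*a(-3) = 97 + 114*(1 - 3) = 97 + 114*(-2) = 97 - 228 = -131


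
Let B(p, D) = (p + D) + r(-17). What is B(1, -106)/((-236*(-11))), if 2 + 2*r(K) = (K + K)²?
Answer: 2/11 ≈ 0.18182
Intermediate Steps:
r(K) = -1 + 2*K² (r(K) = -1 + (K + K)²/2 = -1 + (2*K)²/2 = -1 + (4*K²)/2 = -1 + 2*K²)
B(p, D) = 577 + D + p (B(p, D) = (p + D) + (-1 + 2*(-17)²) = (D + p) + (-1 + 2*289) = (D + p) + (-1 + 578) = (D + p) + 577 = 577 + D + p)
B(1, -106)/((-236*(-11))) = (577 - 106 + 1)/((-236*(-11))) = 472/2596 = 472*(1/2596) = 2/11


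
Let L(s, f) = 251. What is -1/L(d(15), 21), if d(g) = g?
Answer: -1/251 ≈ -0.0039841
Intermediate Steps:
-1/L(d(15), 21) = -1/251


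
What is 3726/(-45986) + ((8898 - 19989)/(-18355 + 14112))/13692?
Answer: -35992086755/445260640636 ≈ -0.080834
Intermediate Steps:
3726/(-45986) + ((8898 - 19989)/(-18355 + 14112))/13692 = 3726*(-1/45986) - 11091/(-4243)*(1/13692) = -1863/22993 - 11091*(-1/4243)*(1/13692) = -1863/22993 + (11091/4243)*(1/13692) = -1863/22993 + 3697/19365052 = -35992086755/445260640636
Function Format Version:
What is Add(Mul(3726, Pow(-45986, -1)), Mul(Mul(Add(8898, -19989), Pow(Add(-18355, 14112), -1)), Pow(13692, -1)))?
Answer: Rational(-35992086755, 445260640636) ≈ -0.080834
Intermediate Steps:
Add(Mul(3726, Pow(-45986, -1)), Mul(Mul(Add(8898, -19989), Pow(Add(-18355, 14112), -1)), Pow(13692, -1))) = Add(Mul(3726, Rational(-1, 45986)), Mul(Mul(-11091, Pow(-4243, -1)), Rational(1, 13692))) = Add(Rational(-1863, 22993), Mul(Mul(-11091, Rational(-1, 4243)), Rational(1, 13692))) = Add(Rational(-1863, 22993), Mul(Rational(11091, 4243), Rational(1, 13692))) = Add(Rational(-1863, 22993), Rational(3697, 19365052)) = Rational(-35992086755, 445260640636)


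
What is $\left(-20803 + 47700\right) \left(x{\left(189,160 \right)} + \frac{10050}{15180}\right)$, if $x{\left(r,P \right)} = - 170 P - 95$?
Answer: $- \frac{371472718695}{506} \approx -7.3414 \cdot 10^{8}$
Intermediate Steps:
$x{\left(r,P \right)} = -95 - 170 P$
$\left(-20803 + 47700\right) \left(x{\left(189,160 \right)} + \frac{10050}{15180}\right) = \left(-20803 + 47700\right) \left(\left(-95 - 27200\right) + \frac{10050}{15180}\right) = 26897 \left(\left(-95 - 27200\right) + 10050 \cdot \frac{1}{15180}\right) = 26897 \left(-27295 + \frac{335}{506}\right) = 26897 \left(- \frac{13810935}{506}\right) = - \frac{371472718695}{506}$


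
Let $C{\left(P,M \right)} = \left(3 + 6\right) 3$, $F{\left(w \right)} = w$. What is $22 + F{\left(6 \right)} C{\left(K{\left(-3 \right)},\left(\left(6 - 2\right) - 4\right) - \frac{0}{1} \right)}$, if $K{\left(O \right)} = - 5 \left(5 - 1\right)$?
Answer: $184$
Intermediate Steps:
$K{\left(O \right)} = -20$ ($K{\left(O \right)} = \left(-5\right) 4 = -20$)
$C{\left(P,M \right)} = 27$ ($C{\left(P,M \right)} = 9 \cdot 3 = 27$)
$22 + F{\left(6 \right)} C{\left(K{\left(-3 \right)},\left(\left(6 - 2\right) - 4\right) - \frac{0}{1} \right)} = 22 + 6 \cdot 27 = 22 + 162 = 184$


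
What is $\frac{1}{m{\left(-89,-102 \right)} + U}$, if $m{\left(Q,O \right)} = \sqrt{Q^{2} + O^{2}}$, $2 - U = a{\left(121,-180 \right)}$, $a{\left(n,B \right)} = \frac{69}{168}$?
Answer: $- \frac{4984}{57459279} + \frac{15680 \sqrt{733}}{57459279} \approx 0.0073014$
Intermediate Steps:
$a{\left(n,B \right)} = \frac{23}{56}$ ($a{\left(n,B \right)} = 69 \cdot \frac{1}{168} = \frac{23}{56}$)
$U = \frac{89}{56}$ ($U = 2 - \frac{23}{56} = \frac{89}{56} \approx 1.5893$)
$m{\left(Q,O \right)} = \sqrt{O^{2} + Q^{2}}$
$\frac{1}{m{\left(-89,-102 \right)} + U} = \frac{1}{\sqrt{\left(-102\right)^{2} + \left(-89\right)^{2}} + \frac{89}{56}} = \frac{1}{\sqrt{10404 + 7921} + \frac{89}{56}} = \frac{1}{\sqrt{18325} + \frac{89}{56}} = \frac{1}{5 \sqrt{733} + \frac{89}{56}} = \frac{1}{\frac{89}{56} + 5 \sqrt{733}}$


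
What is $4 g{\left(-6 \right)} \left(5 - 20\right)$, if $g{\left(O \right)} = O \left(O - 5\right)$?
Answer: $-3960$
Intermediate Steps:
$g{\left(O \right)} = O \left(-5 + O\right)$
$4 g{\left(-6 \right)} \left(5 - 20\right) = 4 \left(- 6 \left(-5 - 6\right)\right) \left(5 - 20\right) = 4 \left(\left(-6\right) \left(-11\right)\right) \left(-15\right) = 4 \cdot 66 \left(-15\right) = 264 \left(-15\right) = -3960$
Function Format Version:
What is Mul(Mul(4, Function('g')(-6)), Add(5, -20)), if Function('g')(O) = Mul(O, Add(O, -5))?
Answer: -3960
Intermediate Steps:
Function('g')(O) = Mul(O, Add(-5, O))
Mul(Mul(4, Function('g')(-6)), Add(5, -20)) = Mul(Mul(4, Mul(-6, Add(-5, -6))), Add(5, -20)) = Mul(Mul(4, Mul(-6, -11)), -15) = Mul(Mul(4, 66), -15) = Mul(264, -15) = -3960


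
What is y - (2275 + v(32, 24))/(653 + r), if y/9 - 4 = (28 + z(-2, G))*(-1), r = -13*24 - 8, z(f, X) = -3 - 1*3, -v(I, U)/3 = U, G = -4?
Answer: -56149/333 ≈ -168.62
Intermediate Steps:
v(I, U) = -3*U
z(f, X) = -6 (z(f, X) = -3 - 3 = -6)
r = -320 (r = -312 - 8 = -320)
y = -162 (y = 36 + 9*((28 - 6)*(-1)) = 36 + 9*(22*(-1)) = 36 + 9*(-22) = 36 - 198 = -162)
y - (2275 + v(32, 24))/(653 + r) = -162 - (2275 - 3*24)/(653 - 320) = -162 - (2275 - 72)/333 = -162 - 2203/333 = -56149/333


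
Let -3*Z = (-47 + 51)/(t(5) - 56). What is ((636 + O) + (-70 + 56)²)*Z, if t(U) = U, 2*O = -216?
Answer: 2896/153 ≈ 18.928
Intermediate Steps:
O = -108 (O = (½)*(-216) = -108)
Z = 4/153 (Z = -(-47 + 51)/(3*(5 - 56)) = -4/(3*(-51)) = -4*(-1)/(3*51) = -⅓*(-4/51) = 4/153 ≈ 0.026144)
((636 + O) + (-70 + 56)²)*Z = ((636 - 108) + (-70 + 56)²)*(4/153) = (528 + (-14)²)*(4/153) = (528 + 196)*(4/153) = 724*(4/153) = 2896/153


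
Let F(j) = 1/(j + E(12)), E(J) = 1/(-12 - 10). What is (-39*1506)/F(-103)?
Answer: 66574989/11 ≈ 6.0523e+6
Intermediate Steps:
E(J) = -1/22 (E(J) = 1/(-22) = -1/22)
F(j) = 1/(-1/22 + j) (F(j) = 1/(j - 1/22) = 1/(-1/22 + j))
(-39*1506)/F(-103) = (-39*1506)/((22/(-1 + 22*(-103)))) = -58734/(22/(-1 - 2266)) = -58734/(22/(-2267)) = -58734/(22*(-1/2267)) = -58734/(-22/2267) = -58734*(-2267/22) = 66574989/11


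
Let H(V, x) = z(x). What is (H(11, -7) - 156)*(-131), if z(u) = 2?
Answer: 20174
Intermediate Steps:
H(V, x) = 2
(H(11, -7) - 156)*(-131) = (2 - 156)*(-131) = -154*(-131) = 20174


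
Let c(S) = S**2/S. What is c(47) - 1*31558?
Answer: -31511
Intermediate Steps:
c(S) = S
c(47) - 1*31558 = 47 - 1*31558 = 47 - 31558 = -31511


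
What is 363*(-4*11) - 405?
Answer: -16377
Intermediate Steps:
363*(-4*11) - 405 = 363*(-44) - 405 = -15972 - 405 = -16377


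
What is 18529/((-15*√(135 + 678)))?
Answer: -18529*√813/12195 ≈ -43.323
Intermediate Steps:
18529/((-15*√(135 + 678))) = 18529/((-15*√813)) = 18529*(-√813/12195) = -18529*√813/12195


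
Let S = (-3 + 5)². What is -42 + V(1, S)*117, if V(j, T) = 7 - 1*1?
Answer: 660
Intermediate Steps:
S = 4 (S = 2² = 4)
V(j, T) = 6 (V(j, T) = 7 - 1 = 6)
-42 + V(1, S)*117 = -42 + 6*117 = -42 + 702 = 660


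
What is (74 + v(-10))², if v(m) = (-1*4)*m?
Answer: 12996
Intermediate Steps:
v(m) = -4*m
(74 + v(-10))² = (74 - 4*(-10))² = (74 + 40)² = 114² = 12996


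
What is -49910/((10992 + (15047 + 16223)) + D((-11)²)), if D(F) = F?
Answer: -49910/42383 ≈ -1.1776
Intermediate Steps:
-49910/((10992 + (15047 + 16223)) + D((-11)²)) = -49910/((10992 + (15047 + 16223)) + (-11)²) = -49910/((10992 + 31270) + 121) = -49910/(42262 + 121) = -49910/42383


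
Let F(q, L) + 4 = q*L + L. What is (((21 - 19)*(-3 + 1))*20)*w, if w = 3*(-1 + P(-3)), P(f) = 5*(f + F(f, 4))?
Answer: 18240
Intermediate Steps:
F(q, L) = -4 + L + L*q (F(q, L) = -4 + (q*L + L) = -4 + (L*q + L) = -4 + (L + L*q) = -4 + L + L*q)
P(f) = 25*f (P(f) = 5*(f + (-4 + 4 + 4*f)) = 5*(f + 4*f) = 5*(5*f) = 25*f)
w = -228 (w = 3*(-1 + 25*(-3)) = 3*(-1 - 75) = 3*(-76) = -228)
(((21 - 19)*(-3 + 1))*20)*w = (((21 - 19)*(-3 + 1))*20)*(-228) = ((2*(-2))*20)*(-228) = -4*20*(-228) = -80*(-228) = 18240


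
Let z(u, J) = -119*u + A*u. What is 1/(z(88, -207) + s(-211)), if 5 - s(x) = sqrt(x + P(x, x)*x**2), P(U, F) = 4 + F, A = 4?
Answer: I/(sqrt(9216058) - 10115*I) ≈ -9.0694e-5 + 2.722e-5*I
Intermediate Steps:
s(x) = 5 - sqrt(x + x**2*(4 + x)) (s(x) = 5 - sqrt(x + (4 + x)*x**2) = 5 - sqrt(x + x**2*(4 + x)))
z(u, J) = -115*u (z(u, J) = -119*u + 4*u = -115*u)
1/(z(88, -207) + s(-211)) = 1/(-115*88 + (5 - sqrt(-211*(1 - 211*(4 - 211))))) = 1/(-10120 + (5 - sqrt(-211*(1 - 211*(-207))))) = 1/(-10120 + (5 - sqrt(-211*(1 + 43677)))) = 1/(-10120 + (5 - sqrt(-211*43678))) = 1/(-10120 + (5 - sqrt(-9216058))) = 1/(-10120 + (5 - I*sqrt(9216058))) = 1/(-10115 - I*sqrt(9216058))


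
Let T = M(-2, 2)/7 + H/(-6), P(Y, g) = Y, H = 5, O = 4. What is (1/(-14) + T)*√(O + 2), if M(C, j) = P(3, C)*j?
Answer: -√6/21 ≈ -0.11664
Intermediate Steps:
M(C, j) = 3*j
T = 1/42 (T = (3*2)/7 + 5/(-6) = 6*(⅐) + 5*(-⅙) = 6/7 - ⅚ = 1/42 ≈ 0.023810)
(1/(-14) + T)*√(O + 2) = (1/(-14) + 1/42)*√(4 + 2) = (-1/14 + 1/42)*√6 = -√6/21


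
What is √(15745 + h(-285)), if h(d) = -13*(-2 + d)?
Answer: 6*√541 ≈ 139.56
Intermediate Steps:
h(d) = 26 - 13*d
√(15745 + h(-285)) = √(15745 + (26 - 13*(-285))) = √(15745 + (26 + 3705)) = √(15745 + 3731) = √19476 = 6*√541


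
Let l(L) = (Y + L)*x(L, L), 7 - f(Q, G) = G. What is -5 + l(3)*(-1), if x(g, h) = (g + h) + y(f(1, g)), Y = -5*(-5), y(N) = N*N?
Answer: -621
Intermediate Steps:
f(Q, G) = 7 - G
y(N) = N**2
Y = 25
x(g, h) = g + h + (7 - g)**2 (x(g, h) = (g + h) + (7 - g)**2 = g + h + (7 - g)**2)
l(L) = (25 + L)*((-7 + L)**2 + 2*L) (l(L) = (25 + L)*(L + L + (-7 + L)**2) = (25 + L)*((-7 + L)**2 + 2*L))
-5 + l(3)*(-1) = -5 + ((25 + 3)*((-7 + 3)**2 + 2*3))*(-1) = -5 + (28*((-4)**2 + 6))*(-1) = -5 + (28*(16 + 6))*(-1) = -5 + (28*22)*(-1) = -5 + 616*(-1) = -5 - 616 = -621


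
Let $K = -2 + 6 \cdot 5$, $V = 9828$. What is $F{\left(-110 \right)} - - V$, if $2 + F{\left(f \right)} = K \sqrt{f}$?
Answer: $9826 + 28 i \sqrt{110} \approx 9826.0 + 293.67 i$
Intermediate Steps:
$K = 28$ ($K = -2 + 30 = 28$)
$F{\left(f \right)} = -2 + 28 \sqrt{f}$
$F{\left(-110 \right)} - - V = \left(-2 + 28 \sqrt{-110}\right) - \left(-1\right) 9828 = \left(-2 + 28 i \sqrt{110}\right) - -9828 = \left(-2 + 28 i \sqrt{110}\right) + 9828 = 9826 + 28 i \sqrt{110}$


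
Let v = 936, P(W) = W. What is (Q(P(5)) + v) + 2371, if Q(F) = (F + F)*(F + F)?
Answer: 3407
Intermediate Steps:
Q(F) = 4*F² (Q(F) = (2*F)*(2*F) = 4*F²)
(Q(P(5)) + v) + 2371 = (4*5² + 936) + 2371 = (4*25 + 936) + 2371 = (100 + 936) + 2371 = 1036 + 2371 = 3407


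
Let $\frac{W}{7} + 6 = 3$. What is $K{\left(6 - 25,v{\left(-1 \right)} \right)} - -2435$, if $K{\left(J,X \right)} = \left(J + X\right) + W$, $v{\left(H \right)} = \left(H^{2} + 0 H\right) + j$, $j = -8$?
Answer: $2388$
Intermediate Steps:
$v{\left(H \right)} = -8 + H^{2}$ ($v{\left(H \right)} = \left(H^{2} + 0 H\right) - 8 = \left(H^{2} + 0\right) - 8 = H^{2} - 8 = -8 + H^{2}$)
$W = -21$ ($W = -42 + 7 \cdot 3 = -42 + 21 = -21$)
$K{\left(J,X \right)} = -21 + J + X$ ($K{\left(J,X \right)} = \left(J + X\right) - 21 = -21 + J + X$)
$K{\left(6 - 25,v{\left(-1 \right)} \right)} - -2435 = \left(-21 + \left(6 - 25\right) - \left(8 - \left(-1\right)^{2}\right)\right) - -2435 = \left(-21 + \left(6 - 25\right) + \left(-8 + 1\right)\right) + 2435 = \left(-21 - 19 - 7\right) + 2435 = -47 + 2435 = 2388$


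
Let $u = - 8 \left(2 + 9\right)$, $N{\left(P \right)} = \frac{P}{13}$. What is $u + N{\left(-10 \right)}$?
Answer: $- \frac{1154}{13} \approx -88.769$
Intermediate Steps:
$N{\left(P \right)} = \frac{P}{13}$ ($N{\left(P \right)} = P \frac{1}{13} = \frac{P}{13}$)
$u = -88$ ($u = \left(-8\right) 11 = -88$)
$u + N{\left(-10 \right)} = -88 + \frac{1}{13} \left(-10\right) = -88 - \frac{10}{13} = - \frac{1154}{13}$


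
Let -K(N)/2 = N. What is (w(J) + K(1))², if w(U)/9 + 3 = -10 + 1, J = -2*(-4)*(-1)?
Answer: 12100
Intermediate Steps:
K(N) = -2*N
J = -8 (J = 8*(-1) = -8)
w(U) = -108 (w(U) = -27 + 9*(-10 + 1) = -27 + 9*(-9) = -27 - 81 = -108)
(w(J) + K(1))² = (-108 - 2*1)² = (-108 - 2)² = (-110)² = 12100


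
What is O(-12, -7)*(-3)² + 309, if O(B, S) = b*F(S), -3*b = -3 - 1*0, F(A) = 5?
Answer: 354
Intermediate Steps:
b = 1 (b = -(-3 - 1*0)/3 = -(-3 + 0)/3 = -⅓*(-3) = 1)
O(B, S) = 5 (O(B, S) = 1*5 = 5)
O(-12, -7)*(-3)² + 309 = 5*(-3)² + 309 = 5*9 + 309 = 45 + 309 = 354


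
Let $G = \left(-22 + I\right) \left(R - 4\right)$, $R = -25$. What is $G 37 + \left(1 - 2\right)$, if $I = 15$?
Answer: $7510$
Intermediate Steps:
$G = 203$ ($G = \left(-22 + 15\right) \left(-25 - 4\right) = \left(-7\right) \left(-29\right) = 203$)
$G 37 + \left(1 - 2\right) = 203 \cdot 37 + \left(1 - 2\right) = 7511 + \left(1 - 2\right) = 7511 - 1 = 7510$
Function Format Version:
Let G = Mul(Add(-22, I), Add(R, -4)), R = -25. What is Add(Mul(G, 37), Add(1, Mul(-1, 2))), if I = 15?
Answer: 7510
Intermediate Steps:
G = 203 (G = Mul(Add(-22, 15), Add(-25, -4)) = Mul(-7, -29) = 203)
Add(Mul(G, 37), Add(1, Mul(-1, 2))) = Add(Mul(203, 37), Add(1, Mul(-1, 2))) = Add(7511, Add(1, -2)) = Add(7511, -1) = 7510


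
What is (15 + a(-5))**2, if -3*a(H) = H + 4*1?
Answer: 2116/9 ≈ 235.11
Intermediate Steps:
a(H) = -4/3 - H/3 (a(H) = -(H + 4*1)/3 = -(H + 4)/3 = -(4 + H)/3 = -4/3 - H/3)
(15 + a(-5))**2 = (15 + (-4/3 - 1/3*(-5)))**2 = (15 + (-4/3 + 5/3))**2 = (15 + 1/3)**2 = (46/3)**2 = 2116/9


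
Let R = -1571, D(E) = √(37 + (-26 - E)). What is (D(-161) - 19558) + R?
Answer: -21129 + 2*√43 ≈ -21116.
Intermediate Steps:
D(E) = √(11 - E)
(D(-161) - 19558) + R = (√(11 - 1*(-161)) - 19558) - 1571 = (√(11 + 161) - 19558) - 1571 = (√172 - 19558) - 1571 = (2*√43 - 19558) - 1571 = (-19558 + 2*√43) - 1571 = -21129 + 2*√43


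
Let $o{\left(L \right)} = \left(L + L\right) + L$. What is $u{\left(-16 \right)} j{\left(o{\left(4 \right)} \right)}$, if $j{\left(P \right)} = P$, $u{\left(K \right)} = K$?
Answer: $-192$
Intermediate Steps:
$o{\left(L \right)} = 3 L$ ($o{\left(L \right)} = 2 L + L = 3 L$)
$u{\left(-16 \right)} j{\left(o{\left(4 \right)} \right)} = - 16 \cdot 3 \cdot 4 = \left(-16\right) 12 = -192$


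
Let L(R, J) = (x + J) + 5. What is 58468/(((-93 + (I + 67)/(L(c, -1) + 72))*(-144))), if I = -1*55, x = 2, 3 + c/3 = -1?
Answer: 190021/43452 ≈ 4.3731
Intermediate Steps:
c = -12 (c = -9 + 3*(-1) = -9 - 3 = -12)
L(R, J) = 7 + J (L(R, J) = (2 + J) + 5 = 7 + J)
I = -55
58468/(((-93 + (I + 67)/(L(c, -1) + 72))*(-144))) = 58468/(((-93 + (-55 + 67)/((7 - 1) + 72))*(-144))) = 58468/(((-93 + 12/(6 + 72))*(-144))) = 58468/(((-93 + 12/78)*(-144))) = 58468/(((-93 + 12*(1/78))*(-144))) = 58468/(((-93 + 2/13)*(-144))) = 58468/((-1207/13*(-144))) = 58468/(173808/13) = 58468*(13/173808) = 190021/43452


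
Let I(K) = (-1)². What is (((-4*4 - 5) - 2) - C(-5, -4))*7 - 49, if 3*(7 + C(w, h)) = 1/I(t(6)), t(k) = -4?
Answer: -490/3 ≈ -163.33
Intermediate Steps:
I(K) = 1
C(w, h) = -20/3 (C(w, h) = -7 + (⅓)/1 = -7 + (⅓)*1 = -7 + ⅓ = -20/3)
(((-4*4 - 5) - 2) - C(-5, -4))*7 - 49 = (((-4*4 - 5) - 2) - 1*(-20/3))*7 - 49 = (((-16 - 5) - 2) + 20/3)*7 - 49 = ((-21 - 2) + 20/3)*7 - 49 = (-23 + 20/3)*7 - 49 = -49/3*7 - 49 = -343/3 - 49 = -490/3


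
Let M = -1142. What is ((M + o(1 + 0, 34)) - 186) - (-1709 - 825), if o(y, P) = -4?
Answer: 1202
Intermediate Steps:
((M + o(1 + 0, 34)) - 186) - (-1709 - 825) = ((-1142 - 4) - 186) - (-1709 - 825) = (-1146 - 186) - 1*(-2534) = -1332 + 2534 = 1202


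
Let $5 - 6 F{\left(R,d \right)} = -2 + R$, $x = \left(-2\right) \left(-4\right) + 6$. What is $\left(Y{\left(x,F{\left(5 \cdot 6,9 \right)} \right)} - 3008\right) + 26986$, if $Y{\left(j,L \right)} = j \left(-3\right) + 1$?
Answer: $23937$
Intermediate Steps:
$x = 14$ ($x = 8 + 6 = 14$)
$F{\left(R,d \right)} = \frac{7}{6} - \frac{R}{6}$ ($F{\left(R,d \right)} = \frac{5}{6} - \frac{-2 + R}{6} = \frac{5}{6} - \left(- \frac{1}{3} + \frac{R}{6}\right) = \frac{7}{6} - \frac{R}{6}$)
$Y{\left(j,L \right)} = 1 - 3 j$ ($Y{\left(j,L \right)} = - 3 j + 1 = 1 - 3 j$)
$\left(Y{\left(x,F{\left(5 \cdot 6,9 \right)} \right)} - 3008\right) + 26986 = \left(\left(1 - 42\right) - 3008\right) + 26986 = \left(-41 - 3008\right) + 26986 = -3049 + 26986 = 23937$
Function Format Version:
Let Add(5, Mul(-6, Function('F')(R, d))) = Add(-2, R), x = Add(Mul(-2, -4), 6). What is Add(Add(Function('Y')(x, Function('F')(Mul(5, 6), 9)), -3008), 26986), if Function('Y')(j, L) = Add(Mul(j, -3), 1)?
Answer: 23937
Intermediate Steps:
x = 14 (x = Add(8, 6) = 14)
Function('F')(R, d) = Add(Rational(7, 6), Mul(Rational(-1, 6), R)) (Function('F')(R, d) = Add(Rational(5, 6), Mul(Rational(-1, 6), Add(-2, R))) = Add(Rational(5, 6), Add(Rational(1, 3), Mul(Rational(-1, 6), R))) = Add(Rational(7, 6), Mul(Rational(-1, 6), R)))
Function('Y')(j, L) = Add(1, Mul(-3, j)) (Function('Y')(j, L) = Add(Mul(-3, j), 1) = Add(1, Mul(-3, j)))
Add(Add(Function('Y')(x, Function('F')(Mul(5, 6), 9)), -3008), 26986) = Add(Add(Add(1, Mul(-3, 14)), -3008), 26986) = Add(Add(Add(1, -42), -3008), 26986) = Add(Add(-41, -3008), 26986) = Add(-3049, 26986) = 23937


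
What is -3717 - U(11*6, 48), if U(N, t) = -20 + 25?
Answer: -3722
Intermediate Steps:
U(N, t) = 5
-3717 - U(11*6, 48) = -3717 - 1*5 = -3717 - 5 = -3722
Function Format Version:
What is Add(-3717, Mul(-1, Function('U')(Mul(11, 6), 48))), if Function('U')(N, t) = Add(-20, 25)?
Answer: -3722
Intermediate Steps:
Function('U')(N, t) = 5
Add(-3717, Mul(-1, Function('U')(Mul(11, 6), 48))) = Add(-3717, Mul(-1, 5)) = Add(-3717, -5) = -3722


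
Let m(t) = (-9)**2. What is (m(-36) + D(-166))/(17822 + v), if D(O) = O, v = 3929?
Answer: -85/21751 ≈ -0.0039079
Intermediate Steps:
m(t) = 81
(m(-36) + D(-166))/(17822 + v) = (81 - 166)/(17822 + 3929) = -85/21751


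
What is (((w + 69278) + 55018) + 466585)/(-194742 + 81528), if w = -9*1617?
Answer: -288164/56607 ≈ -5.0906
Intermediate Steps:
w = -14553
(((w + 69278) + 55018) + 466585)/(-194742 + 81528) = (((-14553 + 69278) + 55018) + 466585)/(-194742 + 81528) = ((54725 + 55018) + 466585)/(-113214) = (109743 + 466585)*(-1/113214) = 576328*(-1/113214) = -288164/56607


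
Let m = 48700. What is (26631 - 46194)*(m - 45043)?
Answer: -71541891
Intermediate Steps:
(26631 - 46194)*(m - 45043) = (26631 - 46194)*(48700 - 45043) = -19563*3657 = -71541891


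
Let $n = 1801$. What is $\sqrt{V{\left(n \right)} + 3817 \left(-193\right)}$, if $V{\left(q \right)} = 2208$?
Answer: $i \sqrt{734473} \approx 857.01 i$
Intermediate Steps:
$\sqrt{V{\left(n \right)} + 3817 \left(-193\right)} = \sqrt{2208 + 3817 \left(-193\right)} = \sqrt{2208 - 736681} = \sqrt{-734473} = i \sqrt{734473}$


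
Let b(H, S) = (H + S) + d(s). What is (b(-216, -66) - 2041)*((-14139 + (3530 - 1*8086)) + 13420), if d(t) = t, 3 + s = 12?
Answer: 12206350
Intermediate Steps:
s = 9 (s = -3 + 12 = 9)
b(H, S) = 9 + H + S (b(H, S) = (H + S) + 9 = 9 + H + S)
(b(-216, -66) - 2041)*((-14139 + (3530 - 1*8086)) + 13420) = ((9 - 216 - 66) - 2041)*((-14139 + (3530 - 1*8086)) + 13420) = (-273 - 2041)*((-14139 + (3530 - 8086)) + 13420) = -2314*((-14139 - 4556) + 13420) = -2314*(-18695 + 13420) = -2314*(-5275) = 12206350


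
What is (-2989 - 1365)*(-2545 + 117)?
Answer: 10571512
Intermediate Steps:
(-2989 - 1365)*(-2545 + 117) = -4354*(-2428) = 10571512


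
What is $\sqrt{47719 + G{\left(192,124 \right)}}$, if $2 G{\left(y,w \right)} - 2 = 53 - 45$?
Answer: $2 \sqrt{11931} \approx 218.46$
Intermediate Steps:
$G{\left(y,w \right)} = 5$ ($G{\left(y,w \right)} = 1 + \frac{53 - 45}{2} = 1 + \frac{1}{2} \cdot 8 = 1 + 4 = 5$)
$\sqrt{47719 + G{\left(192,124 \right)}} = \sqrt{47719 + 5} = \sqrt{47724} = 2 \sqrt{11931}$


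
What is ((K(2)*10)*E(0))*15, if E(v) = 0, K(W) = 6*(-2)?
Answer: 0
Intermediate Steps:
K(W) = -12
((K(2)*10)*E(0))*15 = (-12*10*0)*15 = -120*0*15 = 0*15 = 0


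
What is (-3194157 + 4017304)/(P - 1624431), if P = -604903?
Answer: -823147/2229334 ≈ -0.36923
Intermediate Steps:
(-3194157 + 4017304)/(P - 1624431) = (-3194157 + 4017304)/(-604903 - 1624431) = 823147/(-2229334) = 823147*(-1/2229334) = -823147/2229334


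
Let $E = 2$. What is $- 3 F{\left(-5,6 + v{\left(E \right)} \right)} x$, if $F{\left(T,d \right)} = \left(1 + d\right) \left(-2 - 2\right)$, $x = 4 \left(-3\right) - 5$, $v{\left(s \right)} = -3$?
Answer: $-816$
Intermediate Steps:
$x = -17$ ($x = -12 - 5 = -17$)
$F{\left(T,d \right)} = -4 - 4 d$ ($F{\left(T,d \right)} = \left(1 + d\right) \left(-4\right) = -4 - 4 d$)
$- 3 F{\left(-5,6 + v{\left(E \right)} \right)} x = - 3 \left(-4 - 4 \left(6 - 3\right)\right) \left(-17\right) = - 3 \left(-4 - 12\right) \left(-17\right) = \left(-3\right) \left(-16\right) \left(-17\right) = 48 \left(-17\right) = -816$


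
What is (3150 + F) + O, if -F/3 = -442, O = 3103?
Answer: 7579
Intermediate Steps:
F = 1326 (F = -3*(-442) = 1326)
(3150 + F) + O = (3150 + 1326) + 3103 = 4476 + 3103 = 7579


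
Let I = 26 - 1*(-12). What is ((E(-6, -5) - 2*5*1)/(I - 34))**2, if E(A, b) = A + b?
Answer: 441/16 ≈ 27.563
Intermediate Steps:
I = 38 (I = 26 + 12 = 38)
((E(-6, -5) - 2*5*1)/(I - 34))**2 = (((-6 - 5) - 2*5*1)/(38 - 34))**2 = ((-11 - 10*1)/4)**2 = ((-11 - 10)*(1/4))**2 = (-21*1/4)**2 = (-21/4)**2 = 441/16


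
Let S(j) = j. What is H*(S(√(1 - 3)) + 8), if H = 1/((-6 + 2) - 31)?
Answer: -8/35 - I*√2/35 ≈ -0.22857 - 0.040406*I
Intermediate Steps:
H = -1/35 (H = 1/(-4 - 31) = 1/(-35) = -1/35 ≈ -0.028571)
H*(S(√(1 - 3)) + 8) = -(√(1 - 3) + 8)/35 = -(√(-2) + 8)/35 = -(I*√2 + 8)/35 = -(8 + I*√2)/35 = -8/35 - I*√2/35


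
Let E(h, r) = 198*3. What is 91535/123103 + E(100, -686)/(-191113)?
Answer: 17420405273/23526583639 ≈ 0.74046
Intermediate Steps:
E(h, r) = 594
91535/123103 + E(100, -686)/(-191113) = 91535/123103 + 594/(-191113) = 91535*(1/123103) + 594*(-1/191113) = 91535/123103 - 594/191113 = 17420405273/23526583639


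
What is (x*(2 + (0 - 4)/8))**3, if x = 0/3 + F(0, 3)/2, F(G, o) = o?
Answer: 729/64 ≈ 11.391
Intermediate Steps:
x = 3/2 (x = 0/3 + 3/2 = 0*(1/3) + 3*(1/2) = 0 + 3/2 = 3/2 ≈ 1.5000)
(x*(2 + (0 - 4)/8))**3 = (3*(2 + (0 - 4)/8)/2)**3 = (3*(2 - 4*1/8)/2)**3 = (3*(2 - 1/2)/2)**3 = ((3/2)*(3/2))**3 = (9/4)**3 = 729/64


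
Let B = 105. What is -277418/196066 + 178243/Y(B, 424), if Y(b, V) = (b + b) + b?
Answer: 17430002684/30880395 ≈ 564.44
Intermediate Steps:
Y(b, V) = 3*b (Y(b, V) = 2*b + b = 3*b)
-277418/196066 + 178243/Y(B, 424) = -277418/196066 + 178243/((3*105)) = -277418*1/196066 + 178243/315 = -138709/98033 + 178243*(1/315) = -138709/98033 + 178243/315 = 17430002684/30880395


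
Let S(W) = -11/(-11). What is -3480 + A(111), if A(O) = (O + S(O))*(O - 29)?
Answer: 5704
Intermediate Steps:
S(W) = 1 (S(W) = -11*(-1/11) = 1)
A(O) = (1 + O)*(-29 + O) (A(O) = (O + 1)*(O - 29) = (1 + O)*(-29 + O))
-3480 + A(111) = -3480 + (-29 + 111² - 28*111) = -3480 + (-29 + 12321 - 3108) = -3480 + 9184 = 5704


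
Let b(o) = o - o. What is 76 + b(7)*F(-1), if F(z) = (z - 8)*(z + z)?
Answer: 76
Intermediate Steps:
b(o) = 0
F(z) = 2*z*(-8 + z) (F(z) = (-8 + z)*(2*z) = 2*z*(-8 + z))
76 + b(7)*F(-1) = 76 + 0*(2*(-1)*(-8 - 1)) = 76 + 0*(2*(-1)*(-9)) = 76 + 0*18 = 76 + 0 = 76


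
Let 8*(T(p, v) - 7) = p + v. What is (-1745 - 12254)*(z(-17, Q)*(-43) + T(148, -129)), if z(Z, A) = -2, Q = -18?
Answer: -10681237/8 ≈ -1.3352e+6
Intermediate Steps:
T(p, v) = 7 + p/8 + v/8 (T(p, v) = 7 + (p + v)/8 = 7 + (p/8 + v/8) = 7 + p/8 + v/8)
(-1745 - 12254)*(z(-17, Q)*(-43) + T(148, -129)) = (-1745 - 12254)*(-2*(-43) + (7 + (⅛)*148 + (⅛)*(-129))) = -13999*(86 + (7 + 37/2 - 129/8)) = -13999*(86 + 75/8) = -13999*763/8 = -10681237/8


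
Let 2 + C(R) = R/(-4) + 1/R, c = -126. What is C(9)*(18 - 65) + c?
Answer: 2467/36 ≈ 68.528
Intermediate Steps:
C(R) = -2 + 1/R - R/4 (C(R) = -2 + (R/(-4) + 1/R) = -2 + (R*(-1/4) + 1/R) = -2 + (-R/4 + 1/R) = -2 + (1/R - R/4) = -2 + 1/R - R/4)
C(9)*(18 - 65) + c = (-2 + 1/9 - 1/4*9)*(18 - 65) - 126 = (-2 + 1/9 - 9/4)*(-47) - 126 = -149/36*(-47) - 126 = 7003/36 - 126 = 2467/36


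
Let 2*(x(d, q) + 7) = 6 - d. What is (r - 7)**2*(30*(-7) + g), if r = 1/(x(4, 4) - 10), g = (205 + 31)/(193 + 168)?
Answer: -482502203/46208 ≈ -10442.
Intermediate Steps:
g = 236/361 ≈ 0.65374
x(d, q) = -4 - d/2 (x(d, q) = -7 + (6 - d)/2 = -7 + (3 - d/2) = -4 - d/2)
r = -1/16 (r = 1/((-4 - 1/2*4) - 10) = 1/((-4 - 2) - 10) = 1/(-6 - 10) = 1/(-16) = -1/16 ≈ -0.062500)
(r - 7)**2*(30*(-7) + g) = (-1/16 - 7)**2*(30*(-7) + 236/361) = (-113/16)**2*(-210 + 236/361) = (12769/256)*(-75574/361) = -482502203/46208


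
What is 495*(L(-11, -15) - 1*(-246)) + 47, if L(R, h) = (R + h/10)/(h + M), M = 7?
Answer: 1961447/16 ≈ 1.2259e+5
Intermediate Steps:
L(R, h) = (R + h/10)/(7 + h) (L(R, h) = (R + h/10)/(h + 7) = (R + h*(⅒))/(7 + h) = (R + h/10)/(7 + h))
495*(L(-11, -15) - 1*(-246)) + 47 = 495*((-11 + (⅒)*(-15))/(7 - 15) - 1*(-246)) + 47 = 495*((-11 - 3/2)/(-8) + 246) + 47 = 495*(-⅛*(-25/2) + 246) + 47 = 495*(25/16 + 246) + 47 = 495*(3961/16) + 47 = 1960695/16 + 47 = 1961447/16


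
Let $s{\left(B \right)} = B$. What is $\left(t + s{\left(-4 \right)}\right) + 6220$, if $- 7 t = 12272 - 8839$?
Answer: $\frac{40079}{7} \approx 5725.6$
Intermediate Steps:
$t = - \frac{3433}{7}$ ($t = - \frac{12272 - 8839}{7} = \left(- \frac{1}{7}\right) 3433 = - \frac{3433}{7} \approx -490.43$)
$\left(t + s{\left(-4 \right)}\right) + 6220 = \left(- \frac{3433}{7} - 4\right) + 6220 = - \frac{3461}{7} + 6220 = \frac{40079}{7}$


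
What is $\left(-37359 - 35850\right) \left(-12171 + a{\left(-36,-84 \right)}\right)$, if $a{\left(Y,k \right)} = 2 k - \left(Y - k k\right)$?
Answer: $384127623$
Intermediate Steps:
$a{\left(Y,k \right)} = k^{2} - Y + 2 k$ ($a{\left(Y,k \right)} = 2 k - \left(Y - k^{2}\right) = k^{2} - Y + 2 k$)
$\left(-37359 - 35850\right) \left(-12171 + a{\left(-36,-84 \right)}\right) = \left(-37359 - 35850\right) \left(-12171 + \left(\left(-84\right)^{2} - -36 + 2 \left(-84\right)\right)\right) = - 73209 \left(-12171 + \left(7056 + 36 - 168\right)\right) = - 73209 \left(-12171 + 6924\right) = \left(-73209\right) \left(-5247\right) = 384127623$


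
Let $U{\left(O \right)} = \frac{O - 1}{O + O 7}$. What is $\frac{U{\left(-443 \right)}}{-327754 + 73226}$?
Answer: $- \frac{111}{225511808} \approx -4.9221 \cdot 10^{-7}$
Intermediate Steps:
$U{\left(O \right)} = \frac{-1 + O}{8 O}$ ($U{\left(O \right)} = \frac{-1 + O}{O + 7 O} = \frac{-1 + O}{8 O}$)
$\frac{U{\left(-443 \right)}}{-327754 + 73226} = \frac{\frac{1}{8} \frac{1}{-443} \left(-1 - 443\right)}{-327754 + 73226} = \frac{\frac{1}{8} \left(- \frac{1}{443}\right) \left(-444\right)}{-254528} = \frac{111}{886} \left(- \frac{1}{254528}\right) = - \frac{111}{225511808}$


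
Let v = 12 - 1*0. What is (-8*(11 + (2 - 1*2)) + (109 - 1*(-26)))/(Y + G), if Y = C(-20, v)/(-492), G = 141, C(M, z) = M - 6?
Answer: 11562/34699 ≈ 0.33321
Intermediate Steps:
v = 12 (v = 12 + 0 = 12)
C(M, z) = -6 + M
Y = 13/246 (Y = (-6 - 20)/(-492) = -26*(-1/492) = 13/246 ≈ 0.052846)
(-8*(11 + (2 - 1*2)) + (109 - 1*(-26)))/(Y + G) = (-8*(11 + (2 - 1*2)) + (109 - 1*(-26)))/(13/246 + 141) = (-8*(11 + (2 - 2)) + (109 + 26))/(34699/246) = (-8*(11 + 0) + 135)*(246/34699) = (-8*11 + 135)*(246/34699) = (-88 + 135)*(246/34699) = 47*(246/34699) = 11562/34699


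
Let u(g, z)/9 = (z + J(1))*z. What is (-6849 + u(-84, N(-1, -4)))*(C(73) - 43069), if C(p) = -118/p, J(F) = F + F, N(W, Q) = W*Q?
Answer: 20855180115/73 ≈ 2.8569e+8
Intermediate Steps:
N(W, Q) = Q*W
J(F) = 2*F
u(g, z) = 9*z*(2 + z) (u(g, z) = 9*((z + 2*1)*z) = 9*((z + 2)*z) = 9*((2 + z)*z) = 9*(z*(2 + z)) = 9*z*(2 + z))
(-6849 + u(-84, N(-1, -4)))*(C(73) - 43069) = (-6849 + 9*(-4*(-1))*(2 - 4*(-1)))*(-118/73 - 43069) = (-6849 + 9*4*(2 + 4))*(-118*1/73 - 43069) = (-6849 + 9*4*6)*(-118/73 - 43069) = (-6849 + 216)*(-3144155/73) = -6633*(-3144155/73) = 20855180115/73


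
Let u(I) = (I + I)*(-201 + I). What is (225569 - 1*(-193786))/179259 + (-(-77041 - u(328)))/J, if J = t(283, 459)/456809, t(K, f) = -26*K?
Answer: -4376947664768451/439662574 ≈ -9.9552e+6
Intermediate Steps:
u(I) = 2*I*(-201 + I) (u(I) = (2*I)*(-201 + I) = 2*I*(-201 + I))
J = -7358/456809 (J = -26*283/456809 = -7358*1/456809 = -7358/456809 ≈ -0.016107)
(225569 - 1*(-193786))/179259 + (-(-77041 - u(328)))/J = (225569 - 1*(-193786))/179259 + (-(-77041 - 2*328*(-201 + 328)))/(-7358/456809) = (225569 + 193786)*(1/179259) - (-77041 - 2*328*127)*(-456809/7358) = 419355*(1/179259) - (-77041 - 1*83312)*(-456809/7358) = 139785/59753 - (-77041 - 83312)*(-456809/7358) = 139785/59753 - 1*(-160353)*(-456809/7358) = 139785/59753 + 160353*(-456809/7358) = 139785/59753 - 73250693577/7358 = -4376947664768451/439662574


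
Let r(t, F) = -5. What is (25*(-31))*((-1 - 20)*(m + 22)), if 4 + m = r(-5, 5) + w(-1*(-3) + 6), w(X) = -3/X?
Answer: 206150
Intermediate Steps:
m = -28/3 (m = -4 + (-5 - 3/(-1*(-3) + 6)) = -4 + (-5 - 3/(3 + 6)) = -4 + (-5 - 3/9) = -4 + (-5 - 3*⅑) = -4 + (-5 - ⅓) = -4 - 16/3 = -28/3 ≈ -9.3333)
(25*(-31))*((-1 - 20)*(m + 22)) = (25*(-31))*((-1 - 20)*(-28/3 + 22)) = -(-16275)*38/3 = -775*(-266) = 206150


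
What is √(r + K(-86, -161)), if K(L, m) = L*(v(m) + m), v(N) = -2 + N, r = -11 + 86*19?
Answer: √29487 ≈ 171.72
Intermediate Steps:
r = 1623 (r = -11 + 1634 = 1623)
K(L, m) = L*(-2 + 2*m) (K(L, m) = L*((-2 + m) + m) = L*(-2 + 2*m))
√(r + K(-86, -161)) = √(1623 + 2*(-86)*(-1 - 161)) = √(1623 + 2*(-86)*(-162)) = √(1623 + 27864) = √29487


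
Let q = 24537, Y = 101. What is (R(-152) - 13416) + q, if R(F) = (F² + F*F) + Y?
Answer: 57430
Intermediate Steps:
R(F) = 101 + 2*F² (R(F) = (F² + F*F) + 101 = (F² + F²) + 101 = 2*F² + 101 = 101 + 2*F²)
(R(-152) - 13416) + q = ((101 + 2*(-152)²) - 13416) + 24537 = ((101 + 2*23104) - 13416) + 24537 = ((101 + 46208) - 13416) + 24537 = (46309 - 13416) + 24537 = 32893 + 24537 = 57430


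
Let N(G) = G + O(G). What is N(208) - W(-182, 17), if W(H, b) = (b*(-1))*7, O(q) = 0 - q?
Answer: 119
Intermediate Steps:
O(q) = -q
W(H, b) = -7*b (W(H, b) = -b*7 = -7*b)
N(G) = 0 (N(G) = G - G = 0)
N(208) - W(-182, 17) = 0 - (-7)*17 = 0 - 1*(-119) = 0 + 119 = 119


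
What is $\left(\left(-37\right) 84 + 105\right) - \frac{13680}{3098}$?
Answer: $- \frac{4658487}{1549} \approx -3007.4$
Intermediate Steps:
$\left(\left(-37\right) 84 + 105\right) - \frac{13680}{3098} = \left(-3108 + 105\right) - 13680 \cdot \frac{1}{3098} = -3003 - \frac{6840}{1549} = - \frac{4658487}{1549}$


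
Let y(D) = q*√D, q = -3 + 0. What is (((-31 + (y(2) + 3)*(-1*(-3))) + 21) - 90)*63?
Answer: -5733 - 567*√2 ≈ -6534.9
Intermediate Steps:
q = -3
y(D) = -3*√D
(((-31 + (y(2) + 3)*(-1*(-3))) + 21) - 90)*63 = (((-31 + (-3*√2 + 3)*(-1*(-3))) + 21) - 90)*63 = (((-31 + (3 - 3*√2)*3) + 21) - 90)*63 = (((-31 + (9 - 9*√2)) + 21) - 90)*63 = (((-22 - 9*√2) + 21) - 90)*63 = ((-1 - 9*√2) - 90)*63 = (-91 - 9*√2)*63 = -5733 - 567*√2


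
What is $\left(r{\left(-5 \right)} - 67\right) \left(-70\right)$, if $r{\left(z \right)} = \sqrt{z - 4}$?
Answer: $4690 - 210 i \approx 4690.0 - 210.0 i$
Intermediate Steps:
$r{\left(z \right)} = \sqrt{-4 + z}$
$\left(r{\left(-5 \right)} - 67\right) \left(-70\right) = \left(\sqrt{-4 - 5} - 67\right) \left(-70\right) = \left(\sqrt{-9} - 67\right) \left(-70\right) = \left(3 i - 67\right) \left(-70\right) = \left(-67 + 3 i\right) \left(-70\right) = 4690 - 210 i$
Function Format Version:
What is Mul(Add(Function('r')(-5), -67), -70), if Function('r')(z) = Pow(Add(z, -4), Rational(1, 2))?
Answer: Add(4690, Mul(-210, I)) ≈ Add(4690.0, Mul(-210.00, I))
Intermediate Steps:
Function('r')(z) = Pow(Add(-4, z), Rational(1, 2))
Mul(Add(Function('r')(-5), -67), -70) = Mul(Add(Pow(Add(-4, -5), Rational(1, 2)), -67), -70) = Mul(Add(Pow(-9, Rational(1, 2)), -67), -70) = Mul(Add(Mul(3, I), -67), -70) = Mul(Add(-67, Mul(3, I)), -70) = Add(4690, Mul(-210, I))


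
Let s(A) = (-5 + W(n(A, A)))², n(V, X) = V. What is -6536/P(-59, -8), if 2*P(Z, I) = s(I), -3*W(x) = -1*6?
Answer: -13072/9 ≈ -1452.4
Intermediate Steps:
W(x) = 2 (W(x) = -(-1)*6/3 = -⅓*(-6) = 2)
s(A) = 9 (s(A) = (-5 + 2)² = (-3)² = 9)
P(Z, I) = 9/2 (P(Z, I) = (½)*9 = 9/2)
-6536/P(-59, -8) = -6536/9/2 = -6536*2/9 = -13072/9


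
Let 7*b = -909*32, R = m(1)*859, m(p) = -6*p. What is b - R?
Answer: 6990/7 ≈ 998.57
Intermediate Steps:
R = -5154 (R = -6*1*859 = -6*859 = -5154)
b = -29088/7 (b = (-909*32)/7 = (⅐)*(-29088) = -29088/7 ≈ -4155.4)
b - R = -29088/7 - 1*(-5154) = -29088/7 + 5154 = 6990/7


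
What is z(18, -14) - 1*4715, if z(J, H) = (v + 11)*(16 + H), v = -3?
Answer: -4699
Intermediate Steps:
z(J, H) = 128 + 8*H (z(J, H) = (-3 + 11)*(16 + H) = 8*(16 + H) = 128 + 8*H)
z(18, -14) - 1*4715 = (128 + 8*(-14)) - 1*4715 = (128 - 112) - 4715 = 16 - 4715 = -4699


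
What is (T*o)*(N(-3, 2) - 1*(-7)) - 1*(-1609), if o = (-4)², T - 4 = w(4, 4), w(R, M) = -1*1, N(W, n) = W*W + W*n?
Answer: 2089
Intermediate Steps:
N(W, n) = W² + W*n
w(R, M) = -1
T = 3 (T = 4 - 1 = 3)
o = 16
(T*o)*(N(-3, 2) - 1*(-7)) - 1*(-1609) = (3*16)*(-3*(-3 + 2) - 1*(-7)) - 1*(-1609) = 48*(-3*(-1) + 7) + 1609 = 48*(3 + 7) + 1609 = 48*10 + 1609 = 480 + 1609 = 2089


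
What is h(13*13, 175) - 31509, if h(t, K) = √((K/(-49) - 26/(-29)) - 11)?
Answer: -31509 + 2*I*√140882/203 ≈ -31509.0 + 3.698*I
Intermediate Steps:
h(t, K) = √(-293/29 - K/49) (h(t, K) = √((K*(-1/49) - 26*(-1/29)) - 11) = √((-K/49 + 26/29) - 11) = √((26/29 - K/49) - 11) = √(-293/29 - K/49))
h(13*13, 175) - 31509 = √(-416353 - 841*175)/203 - 31509 = √(-416353 - 147175)/203 - 31509 = √(-563528)/203 - 31509 = (2*I*√140882)/203 - 31509 = 2*I*√140882/203 - 31509 = -31509 + 2*I*√140882/203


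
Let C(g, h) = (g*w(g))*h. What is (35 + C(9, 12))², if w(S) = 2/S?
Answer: 3481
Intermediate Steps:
C(g, h) = 2*h (C(g, h) = (g*(2/g))*h = 2*h)
(35 + C(9, 12))² = (35 + 2*12)² = (35 + 24)² = 59² = 3481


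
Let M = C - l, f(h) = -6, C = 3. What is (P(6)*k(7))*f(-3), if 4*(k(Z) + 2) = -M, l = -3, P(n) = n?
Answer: 126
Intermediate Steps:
M = 6 (M = 3 - 1*(-3) = 3 + 3 = 6)
k(Z) = -7/2 (k(Z) = -2 + (-1*6)/4 = -2 + (¼)*(-6) = -2 - 3/2 = -7/2)
(P(6)*k(7))*f(-3) = (6*(-7/2))*(-6) = -21*(-6) = 126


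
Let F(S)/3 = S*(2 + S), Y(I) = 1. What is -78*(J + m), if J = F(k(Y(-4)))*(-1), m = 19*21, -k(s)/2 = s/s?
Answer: -31122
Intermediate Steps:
k(s) = -2 (k(s) = -2*s/s = -2*1 = -2)
F(S) = 3*S*(2 + S) (F(S) = 3*(S*(2 + S)) = 3*S*(2 + S))
m = 399
J = 0 (J = (3*(-2)*(2 - 2))*(-1) = (3*(-2)*0)*(-1) = 0*(-1) = 0)
-78*(J + m) = -78*(0 + 399) = -78*399 = -31122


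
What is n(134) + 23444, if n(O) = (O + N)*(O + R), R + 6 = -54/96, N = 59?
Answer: 768631/16 ≈ 48039.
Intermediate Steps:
R = -105/16 (R = -6 - 54/96 = -6 - 54*1/96 = -6 - 9/16 = -105/16 ≈ -6.5625)
n(O) = (59 + O)*(-105/16 + O) (n(O) = (O + 59)*(O - 105/16) = (59 + O)*(-105/16 + O))
n(134) + 23444 = (-6195/16 + 134² + (839/16)*134) + 23444 = (-6195/16 + 17956 + 56213/8) + 23444 = 393527/16 + 23444 = 768631/16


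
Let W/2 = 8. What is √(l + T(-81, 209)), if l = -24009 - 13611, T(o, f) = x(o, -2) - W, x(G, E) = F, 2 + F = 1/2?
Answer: 5*I*√6022/2 ≈ 194.0*I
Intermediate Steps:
W = 16 (W = 2*8 = 16)
F = -3/2 (F = -2 + 1/2 = -2 + ½ = -3/2 ≈ -1.5000)
x(G, E) = -3/2
T(o, f) = -35/2 (T(o, f) = -3/2 - 1*16 = -3/2 - 16 = -35/2)
l = -37620
√(l + T(-81, 209)) = √(-37620 - 35/2) = √(-75275/2) = 5*I*√6022/2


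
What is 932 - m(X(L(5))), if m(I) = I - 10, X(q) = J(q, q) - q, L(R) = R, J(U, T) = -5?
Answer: 952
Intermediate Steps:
X(q) = -5 - q
m(I) = -10 + I
932 - m(X(L(5))) = 932 - (-10 + (-5 - 1*5)) = 932 - (-10 + (-5 - 5)) = 932 - (-10 - 10) = 932 - 1*(-20) = 932 + 20 = 952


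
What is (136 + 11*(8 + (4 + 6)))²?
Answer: 111556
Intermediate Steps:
(136 + 11*(8 + (4 + 6)))² = (136 + 11*(8 + 10))² = (136 + 11*18)² = (136 + 198)² = 334² = 111556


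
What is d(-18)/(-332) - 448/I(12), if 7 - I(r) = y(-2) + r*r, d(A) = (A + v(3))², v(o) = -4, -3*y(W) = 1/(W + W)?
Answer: 35309/19505 ≈ 1.8103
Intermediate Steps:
y(W) = -1/(6*W) (y(W) = -1/(3*(W + W)) = -1/(2*W)/3 = -1/(6*W))
d(A) = (-4 + A)² (d(A) = (A - 4)² = (-4 + A)²)
I(r) = 83/12 - r² (I(r) = 7 - (-⅙/(-2) + r*r) = 7 - (-⅙*(-½) + r²) = 7 - (1/12 + r²) = 7 + (-1/12 - r²) = 83/12 - r²)
d(-18)/(-332) - 448/I(12) = (-4 - 18)²/(-332) - 448/(83/12 - 1*12²) = (-22)²*(-1/332) - 448/(83/12 - 1*144) = 484*(-1/332) - 448/(83/12 - 144) = -121/83 - 448/(-1645/12) = -121/83 - 448*(-12/1645) = -121/83 + 768/235 = 35309/19505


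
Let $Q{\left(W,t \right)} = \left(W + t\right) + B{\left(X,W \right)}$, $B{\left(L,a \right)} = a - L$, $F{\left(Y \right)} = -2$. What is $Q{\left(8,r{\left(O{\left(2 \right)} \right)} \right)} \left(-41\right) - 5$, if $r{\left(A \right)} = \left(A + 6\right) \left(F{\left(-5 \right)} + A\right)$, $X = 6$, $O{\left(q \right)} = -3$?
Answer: $200$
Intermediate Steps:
$r{\left(A \right)} = \left(-2 + A\right) \left(6 + A\right)$ ($r{\left(A \right)} = \left(A + 6\right) \left(-2 + A\right) = \left(6 + A\right) \left(-2 + A\right) = \left(-2 + A\right) \left(6 + A\right)$)
$Q{\left(W,t \right)} = -6 + t + 2 W$ ($Q{\left(W,t \right)} = \left(W + t\right) + \left(W - 6\right) = \left(W + t\right) + \left(-6 + W\right) = -6 + t + 2 W$)
$Q{\left(8,r{\left(O{\left(2 \right)} \right)} \right)} \left(-41\right) - 5 = \left(-6 + \left(-12 + \left(-3\right)^{2} + 4 \left(-3\right)\right) + 2 \cdot 8\right) \left(-41\right) - 5 = \left(-6 - 15 + 16\right) \left(-41\right) - 5 = \left(-5\right) \left(-41\right) - 5 = 205 - 5 = 200$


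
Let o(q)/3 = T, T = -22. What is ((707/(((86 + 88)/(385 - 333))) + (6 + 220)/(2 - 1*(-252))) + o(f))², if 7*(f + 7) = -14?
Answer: 2608583542321/122080401 ≈ 21368.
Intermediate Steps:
f = -9 (f = -7 + (⅐)*(-14) = -7 - 2 = -9)
o(q) = -66 (o(q) = 3*(-22) = -66)
((707/(((86 + 88)/(385 - 333))) + (6 + 220)/(2 - 1*(-252))) + o(f))² = ((707/(((86 + 88)/(385 - 333))) + (6 + 220)/(2 - 1*(-252))) - 66)² = ((707/((174/52)) + 226/(2 + 252)) - 66)² = ((707/((174*(1/52))) + 226/254) - 66)² = ((707/(87/26) + 226*(1/254)) - 66)² = ((707*(26/87) + 113/127) - 66)² = ((18382/87 + 113/127) - 66)² = (2344345/11049 - 66)² = (1615111/11049)² = 2608583542321/122080401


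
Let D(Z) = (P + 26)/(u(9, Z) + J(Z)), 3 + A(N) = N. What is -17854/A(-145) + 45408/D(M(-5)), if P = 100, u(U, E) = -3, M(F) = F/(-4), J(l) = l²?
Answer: -617579/1554 ≈ -397.41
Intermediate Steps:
M(F) = -F/4 (M(F) = F*(-¼) = -F/4)
A(N) = -3 + N
D(Z) = 126/(-3 + Z²) (D(Z) = (100 + 26)/(-3 + Z²) = 126/(-3 + Z²))
-17854/A(-145) + 45408/D(M(-5)) = -17854/(-3 - 145) + 45408/((126/(-3 + (-¼*(-5))²))) = -17854/(-148) + 45408/((126/(-3 + (5/4)²))) = -17854*(-1/148) + 45408/((126/(-3 + 25/16))) = 8927/74 + 45408/((126/(-23/16))) = 8927/74 + 45408/((126*(-16/23))) = 8927/74 + 45408/(-2016/23) = 8927/74 + 45408*(-23/2016) = 8927/74 - 10879/21 = -617579/1554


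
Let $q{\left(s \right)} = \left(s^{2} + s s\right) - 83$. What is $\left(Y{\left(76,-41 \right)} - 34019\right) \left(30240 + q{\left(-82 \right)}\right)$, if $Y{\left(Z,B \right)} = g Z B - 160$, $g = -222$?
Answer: $28673470665$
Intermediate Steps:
$Y{\left(Z,B \right)} = -160 - 222 B Z$ ($Y{\left(Z,B \right)} = - 222 Z B - 160 = - 222 B Z - 160 = -160 - 222 B Z$)
$q{\left(s \right)} = -83 + 2 s^{2}$ ($q{\left(s \right)} = \left(s^{2} + s^{2}\right) - 83 = 2 s^{2} - 83 = -83 + 2 s^{2}$)
$\left(Y{\left(76,-41 \right)} - 34019\right) \left(30240 + q{\left(-82 \right)}\right) = \left(\left(-160 - \left(-9102\right) 76\right) - 34019\right) \left(30240 - \left(83 - 2 \left(-82\right)^{2}\right)\right) = \left(\left(-160 + 691752\right) - 34019\right) \left(30240 + \left(-83 + 2 \cdot 6724\right)\right) = \left(691592 - 34019\right) \left(30240 + \left(-83 + 13448\right)\right) = 657573 \left(30240 + 13365\right) = 657573 \cdot 43605 = 28673470665$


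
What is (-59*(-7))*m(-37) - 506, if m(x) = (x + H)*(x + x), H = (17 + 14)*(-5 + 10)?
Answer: -3606822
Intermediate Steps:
H = 155 (H = 31*5 = 155)
m(x) = 2*x*(155 + x) (m(x) = (x + 155)*(x + x) = (155 + x)*(2*x) = 2*x*(155 + x))
(-59*(-7))*m(-37) - 506 = (-59*(-7))*(2*(-37)*(155 - 37)) - 506 = 413*(2*(-37)*118) - 506 = 413*(-8732) - 506 = -3606316 - 506 = -3606822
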